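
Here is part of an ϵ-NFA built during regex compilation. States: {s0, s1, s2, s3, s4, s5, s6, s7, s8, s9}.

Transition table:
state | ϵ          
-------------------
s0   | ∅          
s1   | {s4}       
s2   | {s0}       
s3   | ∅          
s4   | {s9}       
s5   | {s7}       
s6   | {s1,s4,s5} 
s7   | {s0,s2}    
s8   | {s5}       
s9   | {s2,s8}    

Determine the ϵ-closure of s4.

{s0, s2, s4, s5, s7, s8, s9}

Start with {s4}.
From s4 via ϵ: add s9.
From s9 via ϵ: add s2, s8.
From s2 via ϵ: add s0.
From s8 via ϵ: add s5.
From s5 via ϵ: add s7.
No new states can be added; the closed set is {s0, s2, s4, s5, s7, s8, s9}.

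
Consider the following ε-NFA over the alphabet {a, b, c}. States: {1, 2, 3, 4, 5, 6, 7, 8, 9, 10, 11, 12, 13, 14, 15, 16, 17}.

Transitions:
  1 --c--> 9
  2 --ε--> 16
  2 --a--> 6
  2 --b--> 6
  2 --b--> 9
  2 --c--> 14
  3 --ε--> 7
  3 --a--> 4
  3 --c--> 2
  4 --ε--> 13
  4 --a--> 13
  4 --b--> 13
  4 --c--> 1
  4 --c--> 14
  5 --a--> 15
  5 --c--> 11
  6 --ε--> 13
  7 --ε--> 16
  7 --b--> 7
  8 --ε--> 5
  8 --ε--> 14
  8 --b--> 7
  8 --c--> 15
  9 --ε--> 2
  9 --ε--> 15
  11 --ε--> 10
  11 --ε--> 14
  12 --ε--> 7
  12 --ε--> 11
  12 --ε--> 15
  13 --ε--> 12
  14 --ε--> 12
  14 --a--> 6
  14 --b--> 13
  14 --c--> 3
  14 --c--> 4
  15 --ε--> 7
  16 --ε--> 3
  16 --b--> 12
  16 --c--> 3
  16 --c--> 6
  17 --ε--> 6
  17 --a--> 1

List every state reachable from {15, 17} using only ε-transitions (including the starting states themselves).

Start with {15, 17}.
From 15 via ε: add 7.
From 17 via ε: add 6.
From 6 via ε: add 13.
From 7 via ε: add 16.
From 13 via ε: add 12.
From 16 via ε: add 3.
From 12 via ε: add 11.
From 11 via ε: add 10, 14.
No new states can be added; the closed set is {3, 6, 7, 10, 11, 12, 13, 14, 15, 16, 17}.

{3, 6, 7, 10, 11, 12, 13, 14, 15, 16, 17}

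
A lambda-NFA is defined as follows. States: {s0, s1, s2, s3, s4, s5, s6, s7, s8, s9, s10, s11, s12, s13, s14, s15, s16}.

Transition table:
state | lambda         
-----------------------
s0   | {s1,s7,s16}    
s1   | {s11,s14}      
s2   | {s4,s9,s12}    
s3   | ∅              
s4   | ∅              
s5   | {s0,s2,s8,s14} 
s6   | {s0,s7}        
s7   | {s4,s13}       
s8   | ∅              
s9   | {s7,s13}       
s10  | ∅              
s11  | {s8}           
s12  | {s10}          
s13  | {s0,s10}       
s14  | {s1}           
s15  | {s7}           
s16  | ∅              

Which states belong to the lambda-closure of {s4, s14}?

Start with {s4, s14}.
From s14 via lambda: add s1.
From s1 via lambda: add s11.
From s11 via lambda: add s8.
No new states can be added; the closed set is {s1, s4, s8, s11, s14}.

{s1, s4, s8, s11, s14}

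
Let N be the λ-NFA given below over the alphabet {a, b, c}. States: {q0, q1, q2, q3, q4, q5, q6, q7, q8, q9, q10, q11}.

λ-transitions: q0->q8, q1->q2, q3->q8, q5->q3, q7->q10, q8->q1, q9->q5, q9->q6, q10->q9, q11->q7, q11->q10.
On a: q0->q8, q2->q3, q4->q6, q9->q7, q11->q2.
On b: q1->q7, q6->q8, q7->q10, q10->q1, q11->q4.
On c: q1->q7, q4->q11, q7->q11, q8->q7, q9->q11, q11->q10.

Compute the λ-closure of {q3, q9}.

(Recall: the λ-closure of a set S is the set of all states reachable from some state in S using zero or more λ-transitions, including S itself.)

Start with {q3, q9}.
From q3 via λ: add q8.
From q9 via λ: add q5, q6.
From q8 via λ: add q1.
From q1 via λ: add q2.
No new states can be added; the closed set is {q1, q2, q3, q5, q6, q8, q9}.

{q1, q2, q3, q5, q6, q8, q9}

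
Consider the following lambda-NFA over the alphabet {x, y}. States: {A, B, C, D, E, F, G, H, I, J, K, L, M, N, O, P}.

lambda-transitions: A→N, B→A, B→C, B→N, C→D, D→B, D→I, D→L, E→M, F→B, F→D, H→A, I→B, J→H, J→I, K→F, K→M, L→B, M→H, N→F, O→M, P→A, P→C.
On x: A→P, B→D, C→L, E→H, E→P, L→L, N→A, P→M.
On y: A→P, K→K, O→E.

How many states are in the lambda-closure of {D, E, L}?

Start with {D, E, L}.
From D via lambda: add B, I.
From E via lambda: add M.
From B via lambda: add A, C, N.
From M via lambda: add H.
From N via lambda: add F.
lambda-closure = {A, B, C, D, E, F, H, I, L, M, N}, which has 11 states.

11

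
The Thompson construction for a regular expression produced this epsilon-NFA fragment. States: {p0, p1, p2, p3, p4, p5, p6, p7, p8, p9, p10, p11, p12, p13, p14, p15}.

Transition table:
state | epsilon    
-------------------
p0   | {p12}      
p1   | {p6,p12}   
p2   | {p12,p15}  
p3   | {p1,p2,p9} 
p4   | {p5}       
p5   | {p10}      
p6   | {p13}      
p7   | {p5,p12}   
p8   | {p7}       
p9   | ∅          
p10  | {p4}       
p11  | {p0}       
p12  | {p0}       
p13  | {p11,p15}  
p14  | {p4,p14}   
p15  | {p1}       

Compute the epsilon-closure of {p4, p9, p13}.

Start with {p4, p9, p13}.
From p4 via epsilon: add p5.
From p13 via epsilon: add p11, p15.
From p5 via epsilon: add p10.
From p11 via epsilon: add p0.
From p15 via epsilon: add p1.
From p0 via epsilon: add p12.
From p1 via epsilon: add p6.
No new states can be added; the closed set is {p0, p1, p4, p5, p6, p9, p10, p11, p12, p13, p15}.

{p0, p1, p4, p5, p6, p9, p10, p11, p12, p13, p15}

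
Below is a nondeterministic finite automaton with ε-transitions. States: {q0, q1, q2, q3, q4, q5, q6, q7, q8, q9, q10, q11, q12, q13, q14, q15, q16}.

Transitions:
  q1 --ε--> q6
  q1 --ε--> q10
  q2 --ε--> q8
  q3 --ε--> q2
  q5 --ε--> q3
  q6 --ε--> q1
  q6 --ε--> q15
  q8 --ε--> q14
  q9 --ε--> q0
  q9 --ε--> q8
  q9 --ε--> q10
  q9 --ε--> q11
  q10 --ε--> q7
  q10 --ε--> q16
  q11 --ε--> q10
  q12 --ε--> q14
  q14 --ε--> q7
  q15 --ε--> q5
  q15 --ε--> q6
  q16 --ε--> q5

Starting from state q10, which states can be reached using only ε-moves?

{q2, q3, q5, q7, q8, q10, q14, q16}

Start with {q10}.
From q10 via ε: add q7, q16.
From q16 via ε: add q5.
From q5 via ε: add q3.
From q3 via ε: add q2.
From q2 via ε: add q8.
From q8 via ε: add q14.
No new states can be added; the closed set is {q2, q3, q5, q7, q8, q10, q14, q16}.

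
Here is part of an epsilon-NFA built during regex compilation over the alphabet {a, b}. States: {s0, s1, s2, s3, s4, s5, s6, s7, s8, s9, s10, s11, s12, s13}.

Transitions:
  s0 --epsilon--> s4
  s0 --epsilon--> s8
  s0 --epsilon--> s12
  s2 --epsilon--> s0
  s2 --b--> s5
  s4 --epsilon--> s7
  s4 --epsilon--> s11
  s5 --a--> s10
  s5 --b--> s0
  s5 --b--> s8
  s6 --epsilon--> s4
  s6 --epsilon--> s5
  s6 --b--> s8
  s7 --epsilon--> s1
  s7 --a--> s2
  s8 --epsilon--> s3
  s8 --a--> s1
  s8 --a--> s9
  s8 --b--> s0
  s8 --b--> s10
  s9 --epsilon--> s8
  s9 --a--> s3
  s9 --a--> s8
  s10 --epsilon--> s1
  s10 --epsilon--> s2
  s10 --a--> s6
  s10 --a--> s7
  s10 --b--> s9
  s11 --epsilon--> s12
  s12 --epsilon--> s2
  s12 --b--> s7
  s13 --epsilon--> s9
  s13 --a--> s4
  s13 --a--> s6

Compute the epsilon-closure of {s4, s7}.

Start with {s4, s7}.
From s4 via epsilon: add s11.
From s7 via epsilon: add s1.
From s11 via epsilon: add s12.
From s12 via epsilon: add s2.
From s2 via epsilon: add s0.
From s0 via epsilon: add s8.
From s8 via epsilon: add s3.
No new states can be added; the closed set is {s0, s1, s2, s3, s4, s7, s8, s11, s12}.

{s0, s1, s2, s3, s4, s7, s8, s11, s12}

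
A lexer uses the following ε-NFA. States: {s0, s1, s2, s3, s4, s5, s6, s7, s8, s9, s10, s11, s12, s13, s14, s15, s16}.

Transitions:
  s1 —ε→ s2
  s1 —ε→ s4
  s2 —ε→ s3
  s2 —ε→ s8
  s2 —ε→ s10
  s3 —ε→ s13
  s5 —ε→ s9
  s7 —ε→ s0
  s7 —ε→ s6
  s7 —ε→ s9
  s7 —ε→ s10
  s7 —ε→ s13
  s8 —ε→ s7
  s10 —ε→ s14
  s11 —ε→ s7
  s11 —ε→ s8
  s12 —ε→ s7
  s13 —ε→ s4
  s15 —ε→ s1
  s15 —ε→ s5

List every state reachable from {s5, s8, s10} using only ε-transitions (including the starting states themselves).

{s0, s4, s5, s6, s7, s8, s9, s10, s13, s14}

Start with {s5, s8, s10}.
From s5 via ε: add s9.
From s8 via ε: add s7.
From s10 via ε: add s14.
From s7 via ε: add s0, s6, s13.
From s13 via ε: add s4.
No new states can be added; the closed set is {s0, s4, s5, s6, s7, s8, s9, s10, s13, s14}.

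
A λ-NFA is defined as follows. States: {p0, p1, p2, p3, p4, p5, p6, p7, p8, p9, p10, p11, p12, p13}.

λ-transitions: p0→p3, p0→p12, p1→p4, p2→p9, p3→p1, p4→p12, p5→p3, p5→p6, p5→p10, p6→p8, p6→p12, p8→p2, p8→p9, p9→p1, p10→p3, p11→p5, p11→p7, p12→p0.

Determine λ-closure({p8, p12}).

{p0, p1, p2, p3, p4, p8, p9, p12}

Start with {p8, p12}.
From p8 via λ: add p2, p9.
From p12 via λ: add p0.
From p0 via λ: add p3.
From p9 via λ: add p1.
From p1 via λ: add p4.
No new states can be added; the closed set is {p0, p1, p2, p3, p4, p8, p9, p12}.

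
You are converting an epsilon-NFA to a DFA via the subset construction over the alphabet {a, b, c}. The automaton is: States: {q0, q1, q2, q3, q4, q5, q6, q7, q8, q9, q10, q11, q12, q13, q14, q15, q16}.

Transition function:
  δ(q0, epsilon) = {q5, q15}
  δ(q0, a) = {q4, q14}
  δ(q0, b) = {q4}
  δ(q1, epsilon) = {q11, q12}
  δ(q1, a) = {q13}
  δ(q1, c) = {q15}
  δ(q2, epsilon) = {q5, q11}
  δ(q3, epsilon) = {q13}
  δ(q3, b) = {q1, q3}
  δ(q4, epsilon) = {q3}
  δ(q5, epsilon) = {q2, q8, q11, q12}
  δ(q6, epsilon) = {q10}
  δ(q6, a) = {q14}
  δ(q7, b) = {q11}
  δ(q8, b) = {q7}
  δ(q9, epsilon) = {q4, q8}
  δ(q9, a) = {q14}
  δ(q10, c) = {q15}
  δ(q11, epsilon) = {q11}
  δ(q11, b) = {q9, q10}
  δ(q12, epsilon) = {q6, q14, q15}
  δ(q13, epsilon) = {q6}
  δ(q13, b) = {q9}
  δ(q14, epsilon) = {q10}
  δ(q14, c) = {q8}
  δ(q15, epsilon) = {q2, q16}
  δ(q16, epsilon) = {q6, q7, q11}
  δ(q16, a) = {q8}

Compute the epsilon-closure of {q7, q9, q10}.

{q3, q4, q6, q7, q8, q9, q10, q13}

Start with {q7, q9, q10}.
From q9 via epsilon: add q4, q8.
From q4 via epsilon: add q3.
From q3 via epsilon: add q13.
From q13 via epsilon: add q6.
No new states can be added; the closed set is {q3, q4, q6, q7, q8, q9, q10, q13}.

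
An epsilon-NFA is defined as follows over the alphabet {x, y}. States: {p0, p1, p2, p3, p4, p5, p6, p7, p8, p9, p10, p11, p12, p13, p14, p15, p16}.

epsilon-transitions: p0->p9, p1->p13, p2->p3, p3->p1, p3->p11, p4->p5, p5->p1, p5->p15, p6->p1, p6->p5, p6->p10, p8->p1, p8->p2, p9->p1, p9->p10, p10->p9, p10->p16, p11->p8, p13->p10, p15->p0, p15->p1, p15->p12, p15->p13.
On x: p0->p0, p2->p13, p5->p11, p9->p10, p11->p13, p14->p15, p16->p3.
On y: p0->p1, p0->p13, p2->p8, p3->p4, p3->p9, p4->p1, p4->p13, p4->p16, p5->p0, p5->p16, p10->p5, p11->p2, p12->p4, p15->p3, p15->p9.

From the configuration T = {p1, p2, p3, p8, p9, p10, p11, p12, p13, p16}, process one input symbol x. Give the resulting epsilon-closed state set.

{p1, p2, p3, p8, p9, p10, p11, p13, p16}

p2 on x → {p13}.
p9 on x → {p10}.
p11 on x → {p13}.
p16 on x → {p3}.
No x-transition from p1, p3, p8, p10, p12, p13.
Union after reading x: {p3, p10, p13}.
Now take the epsilon-closure:
From p3 via epsilon: add p1, p11.
From p10 via epsilon: add p9, p16.
From p11 via epsilon: add p8.
From p8 via epsilon: add p2.
No new states can be added; the closed set is {p1, p2, p3, p8, p9, p10, p11, p13, p16}.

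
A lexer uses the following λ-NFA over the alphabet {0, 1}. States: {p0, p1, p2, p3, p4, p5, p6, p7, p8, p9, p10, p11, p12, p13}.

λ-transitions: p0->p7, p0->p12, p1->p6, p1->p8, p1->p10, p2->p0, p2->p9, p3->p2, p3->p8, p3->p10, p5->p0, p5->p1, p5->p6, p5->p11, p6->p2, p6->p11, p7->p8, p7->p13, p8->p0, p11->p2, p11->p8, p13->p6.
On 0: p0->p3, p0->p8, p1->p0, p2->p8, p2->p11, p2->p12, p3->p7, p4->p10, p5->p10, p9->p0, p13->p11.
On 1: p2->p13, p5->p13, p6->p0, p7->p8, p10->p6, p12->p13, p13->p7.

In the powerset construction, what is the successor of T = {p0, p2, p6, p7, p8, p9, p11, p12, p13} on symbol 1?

{p0, p2, p6, p7, p8, p9, p11, p12, p13}

p2 on 1 → {p13}.
p6 on 1 → {p0}.
p7 on 1 → {p8}.
p12 on 1 → {p13}.
p13 on 1 → {p7}.
No 1-transition from p0, p8, p9, p11.
Union after reading 1: {p0, p7, p8, p13}.
Now take the λ-closure:
From p0 via λ: add p12.
From p13 via λ: add p6.
From p6 via λ: add p2, p11.
From p2 via λ: add p9.
No new states can be added; the closed set is {p0, p2, p6, p7, p8, p9, p11, p12, p13}.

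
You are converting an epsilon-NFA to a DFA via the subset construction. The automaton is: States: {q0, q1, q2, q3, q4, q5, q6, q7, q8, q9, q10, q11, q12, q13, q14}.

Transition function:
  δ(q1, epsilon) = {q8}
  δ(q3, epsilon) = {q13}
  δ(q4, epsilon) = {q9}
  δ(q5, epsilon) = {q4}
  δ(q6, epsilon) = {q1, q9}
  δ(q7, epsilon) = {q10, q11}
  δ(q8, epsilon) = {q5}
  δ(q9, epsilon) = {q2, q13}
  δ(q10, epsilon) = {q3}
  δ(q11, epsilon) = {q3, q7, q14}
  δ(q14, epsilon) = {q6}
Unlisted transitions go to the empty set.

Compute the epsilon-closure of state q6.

{q1, q2, q4, q5, q6, q8, q9, q13}

Start with {q6}.
From q6 via epsilon: add q1, q9.
From q1 via epsilon: add q8.
From q9 via epsilon: add q2, q13.
From q8 via epsilon: add q5.
From q5 via epsilon: add q4.
No new states can be added; the closed set is {q1, q2, q4, q5, q6, q8, q9, q13}.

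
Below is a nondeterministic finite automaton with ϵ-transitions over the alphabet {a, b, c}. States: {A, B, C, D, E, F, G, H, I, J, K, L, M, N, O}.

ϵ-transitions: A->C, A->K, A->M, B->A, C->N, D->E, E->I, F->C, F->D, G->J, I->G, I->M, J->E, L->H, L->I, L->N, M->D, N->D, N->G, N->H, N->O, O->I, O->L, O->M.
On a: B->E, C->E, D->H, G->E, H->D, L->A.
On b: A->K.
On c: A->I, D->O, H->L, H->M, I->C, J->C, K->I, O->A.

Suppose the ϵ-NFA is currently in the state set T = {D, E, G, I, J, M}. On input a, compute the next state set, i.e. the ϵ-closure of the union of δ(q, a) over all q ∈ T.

D on a → {H}.
G on a → {E}.
No a-transition from E, I, J, M.
Union after reading a: {E, H}.
Now take the ϵ-closure:
From E via ϵ: add I.
From I via ϵ: add G, M.
From G via ϵ: add J.
From M via ϵ: add D.
No new states can be added; the closed set is {D, E, G, H, I, J, M}.

{D, E, G, H, I, J, M}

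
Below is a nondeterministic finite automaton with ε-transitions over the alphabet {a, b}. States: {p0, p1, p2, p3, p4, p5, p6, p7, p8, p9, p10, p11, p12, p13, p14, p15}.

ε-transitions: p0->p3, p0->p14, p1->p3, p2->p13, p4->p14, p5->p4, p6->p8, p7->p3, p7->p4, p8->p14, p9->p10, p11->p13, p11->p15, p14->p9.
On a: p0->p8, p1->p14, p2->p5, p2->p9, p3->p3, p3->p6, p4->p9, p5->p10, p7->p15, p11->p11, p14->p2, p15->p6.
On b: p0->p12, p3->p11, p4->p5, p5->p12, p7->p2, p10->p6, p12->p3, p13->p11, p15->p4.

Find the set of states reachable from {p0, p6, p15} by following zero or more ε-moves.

Start with {p0, p6, p15}.
From p0 via ε: add p3, p14.
From p6 via ε: add p8.
From p14 via ε: add p9.
From p9 via ε: add p10.
No new states can be added; the closed set is {p0, p3, p6, p8, p9, p10, p14, p15}.

{p0, p3, p6, p8, p9, p10, p14, p15}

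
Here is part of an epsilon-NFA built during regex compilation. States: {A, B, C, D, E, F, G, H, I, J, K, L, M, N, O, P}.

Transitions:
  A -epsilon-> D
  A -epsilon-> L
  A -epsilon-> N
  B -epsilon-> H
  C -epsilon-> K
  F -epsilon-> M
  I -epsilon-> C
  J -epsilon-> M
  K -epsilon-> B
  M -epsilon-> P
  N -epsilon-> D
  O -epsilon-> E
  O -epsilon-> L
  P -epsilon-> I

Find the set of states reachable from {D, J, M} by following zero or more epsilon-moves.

Start with {D, J, M}.
From M via epsilon: add P.
From P via epsilon: add I.
From I via epsilon: add C.
From C via epsilon: add K.
From K via epsilon: add B.
From B via epsilon: add H.
No new states can be added; the closed set is {B, C, D, H, I, J, K, M, P}.

{B, C, D, H, I, J, K, M, P}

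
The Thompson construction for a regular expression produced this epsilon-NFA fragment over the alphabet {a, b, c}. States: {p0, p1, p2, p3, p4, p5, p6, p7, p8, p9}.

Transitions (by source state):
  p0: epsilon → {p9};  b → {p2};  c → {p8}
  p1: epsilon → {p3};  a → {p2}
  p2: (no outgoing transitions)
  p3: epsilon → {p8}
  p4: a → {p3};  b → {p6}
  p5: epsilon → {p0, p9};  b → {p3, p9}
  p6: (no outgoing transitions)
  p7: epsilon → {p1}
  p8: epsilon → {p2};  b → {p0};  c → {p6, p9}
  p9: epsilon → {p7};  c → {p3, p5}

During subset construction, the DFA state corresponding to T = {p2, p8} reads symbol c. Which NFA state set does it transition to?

{p1, p2, p3, p6, p7, p8, p9}

p8 on c → {p6, p9}.
No c-transition from p2.
Union after reading c: {p6, p9}.
Now take the epsilon-closure:
From p9 via epsilon: add p7.
From p7 via epsilon: add p1.
From p1 via epsilon: add p3.
From p3 via epsilon: add p8.
From p8 via epsilon: add p2.
No new states can be added; the closed set is {p1, p2, p3, p6, p7, p8, p9}.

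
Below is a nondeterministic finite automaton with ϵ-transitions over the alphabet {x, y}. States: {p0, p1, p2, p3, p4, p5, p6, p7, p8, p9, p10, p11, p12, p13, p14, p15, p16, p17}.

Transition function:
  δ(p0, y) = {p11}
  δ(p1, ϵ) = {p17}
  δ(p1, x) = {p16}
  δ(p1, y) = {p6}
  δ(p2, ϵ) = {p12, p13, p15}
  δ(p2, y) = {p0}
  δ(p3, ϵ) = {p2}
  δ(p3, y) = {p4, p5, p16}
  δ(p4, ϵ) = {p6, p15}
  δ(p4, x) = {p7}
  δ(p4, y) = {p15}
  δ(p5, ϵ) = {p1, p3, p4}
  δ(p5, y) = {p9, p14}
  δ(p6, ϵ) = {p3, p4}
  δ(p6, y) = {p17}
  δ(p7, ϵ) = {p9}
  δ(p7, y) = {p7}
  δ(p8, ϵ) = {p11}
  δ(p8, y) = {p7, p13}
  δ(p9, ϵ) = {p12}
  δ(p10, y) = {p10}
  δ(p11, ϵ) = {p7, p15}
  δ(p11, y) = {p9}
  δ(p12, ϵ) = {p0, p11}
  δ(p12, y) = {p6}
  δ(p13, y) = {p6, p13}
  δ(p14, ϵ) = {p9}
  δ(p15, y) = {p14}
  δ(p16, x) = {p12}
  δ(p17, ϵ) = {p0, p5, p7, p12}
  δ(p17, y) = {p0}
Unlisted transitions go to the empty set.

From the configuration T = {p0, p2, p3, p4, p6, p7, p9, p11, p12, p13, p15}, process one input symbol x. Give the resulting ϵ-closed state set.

p4 on x → {p7}.
No x-transition from p0, p2, p3, p6, p7, p9, p11, p12, p13, p15.
Union after reading x: {p7}.
Now take the ϵ-closure:
From p7 via ϵ: add p9.
From p9 via ϵ: add p12.
From p12 via ϵ: add p0, p11.
From p11 via ϵ: add p15.
No new states can be added; the closed set is {p0, p7, p9, p11, p12, p15}.

{p0, p7, p9, p11, p12, p15}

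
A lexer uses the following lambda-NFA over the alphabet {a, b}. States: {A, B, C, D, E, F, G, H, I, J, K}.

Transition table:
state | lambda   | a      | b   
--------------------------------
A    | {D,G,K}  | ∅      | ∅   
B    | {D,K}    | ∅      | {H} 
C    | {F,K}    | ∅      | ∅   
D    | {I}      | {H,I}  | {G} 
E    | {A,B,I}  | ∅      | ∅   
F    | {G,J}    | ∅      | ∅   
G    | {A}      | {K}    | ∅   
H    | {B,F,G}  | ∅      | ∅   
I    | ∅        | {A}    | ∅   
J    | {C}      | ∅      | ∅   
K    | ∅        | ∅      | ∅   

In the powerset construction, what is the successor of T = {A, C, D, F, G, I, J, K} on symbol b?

{A, D, G, I, K}

D on b → {G}.
No b-transition from A, C, F, G, I, J, K.
Union after reading b: {G}.
Now take the lambda-closure:
From G via lambda: add A.
From A via lambda: add D, K.
From D via lambda: add I.
No new states can be added; the closed set is {A, D, G, I, K}.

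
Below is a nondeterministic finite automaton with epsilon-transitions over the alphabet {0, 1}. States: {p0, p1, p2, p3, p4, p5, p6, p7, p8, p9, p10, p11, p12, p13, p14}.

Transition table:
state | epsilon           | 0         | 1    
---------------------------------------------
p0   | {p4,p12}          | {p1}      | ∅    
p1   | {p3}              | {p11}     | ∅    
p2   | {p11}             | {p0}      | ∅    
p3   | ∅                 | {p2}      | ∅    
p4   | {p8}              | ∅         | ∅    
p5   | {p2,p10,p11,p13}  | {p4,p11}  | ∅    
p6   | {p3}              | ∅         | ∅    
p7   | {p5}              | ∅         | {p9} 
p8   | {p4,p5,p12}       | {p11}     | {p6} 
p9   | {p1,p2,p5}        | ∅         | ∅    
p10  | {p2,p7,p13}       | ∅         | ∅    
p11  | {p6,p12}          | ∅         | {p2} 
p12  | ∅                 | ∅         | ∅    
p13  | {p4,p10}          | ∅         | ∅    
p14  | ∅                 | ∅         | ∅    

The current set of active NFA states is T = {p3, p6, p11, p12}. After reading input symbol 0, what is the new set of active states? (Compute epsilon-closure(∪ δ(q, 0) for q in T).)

p3 on 0 → {p2}.
No 0-transition from p6, p11, p12.
Union after reading 0: {p2}.
Now take the epsilon-closure:
From p2 via epsilon: add p11.
From p11 via epsilon: add p6, p12.
From p6 via epsilon: add p3.
No new states can be added; the closed set is {p2, p3, p6, p11, p12}.

{p2, p3, p6, p11, p12}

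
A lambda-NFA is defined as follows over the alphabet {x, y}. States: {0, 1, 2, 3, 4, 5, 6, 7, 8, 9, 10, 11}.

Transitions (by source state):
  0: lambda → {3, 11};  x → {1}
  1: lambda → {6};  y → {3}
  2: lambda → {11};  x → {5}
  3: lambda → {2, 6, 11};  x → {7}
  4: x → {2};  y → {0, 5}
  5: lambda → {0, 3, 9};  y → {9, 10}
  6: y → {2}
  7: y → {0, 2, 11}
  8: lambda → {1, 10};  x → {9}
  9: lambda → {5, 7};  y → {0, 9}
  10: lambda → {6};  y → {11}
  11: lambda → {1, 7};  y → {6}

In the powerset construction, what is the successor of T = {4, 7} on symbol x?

4 on x → {2}.
No x-transition from 7.
Union after reading x: {2}.
Now take the lambda-closure:
From 2 via lambda: add 11.
From 11 via lambda: add 1, 7.
From 1 via lambda: add 6.
No new states can be added; the closed set is {1, 2, 6, 7, 11}.

{1, 2, 6, 7, 11}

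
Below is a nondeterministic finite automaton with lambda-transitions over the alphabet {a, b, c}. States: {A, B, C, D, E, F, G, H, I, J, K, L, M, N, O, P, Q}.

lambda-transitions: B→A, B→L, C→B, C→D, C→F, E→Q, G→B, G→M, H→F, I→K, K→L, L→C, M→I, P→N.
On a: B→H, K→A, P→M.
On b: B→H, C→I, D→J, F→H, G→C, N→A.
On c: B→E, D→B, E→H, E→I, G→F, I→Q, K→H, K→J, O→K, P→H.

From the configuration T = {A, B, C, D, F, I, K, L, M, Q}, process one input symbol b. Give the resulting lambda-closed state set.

B on b → {H}.
C on b → {I}.
D on b → {J}.
F on b → {H}.
No b-transition from A, I, K, L, M, Q.
Union after reading b: {H, I, J}.
Now take the lambda-closure:
From H via lambda: add F.
From I via lambda: add K.
From K via lambda: add L.
From L via lambda: add C.
From C via lambda: add B, D.
From B via lambda: add A.
No new states can be added; the closed set is {A, B, C, D, F, H, I, J, K, L}.

{A, B, C, D, F, H, I, J, K, L}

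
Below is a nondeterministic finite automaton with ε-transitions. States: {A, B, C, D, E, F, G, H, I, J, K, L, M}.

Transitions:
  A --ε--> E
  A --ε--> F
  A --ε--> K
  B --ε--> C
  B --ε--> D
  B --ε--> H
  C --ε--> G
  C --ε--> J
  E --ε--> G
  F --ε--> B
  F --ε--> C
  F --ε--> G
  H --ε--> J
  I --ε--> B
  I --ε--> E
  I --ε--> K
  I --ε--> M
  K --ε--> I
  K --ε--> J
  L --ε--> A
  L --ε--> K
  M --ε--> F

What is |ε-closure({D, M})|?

Start with {D, M}.
From M via ε: add F.
From F via ε: add B, C, G.
From B via ε: add H.
From C via ε: add J.
ε-closure = {B, C, D, F, G, H, J, M}, which has 8 states.

8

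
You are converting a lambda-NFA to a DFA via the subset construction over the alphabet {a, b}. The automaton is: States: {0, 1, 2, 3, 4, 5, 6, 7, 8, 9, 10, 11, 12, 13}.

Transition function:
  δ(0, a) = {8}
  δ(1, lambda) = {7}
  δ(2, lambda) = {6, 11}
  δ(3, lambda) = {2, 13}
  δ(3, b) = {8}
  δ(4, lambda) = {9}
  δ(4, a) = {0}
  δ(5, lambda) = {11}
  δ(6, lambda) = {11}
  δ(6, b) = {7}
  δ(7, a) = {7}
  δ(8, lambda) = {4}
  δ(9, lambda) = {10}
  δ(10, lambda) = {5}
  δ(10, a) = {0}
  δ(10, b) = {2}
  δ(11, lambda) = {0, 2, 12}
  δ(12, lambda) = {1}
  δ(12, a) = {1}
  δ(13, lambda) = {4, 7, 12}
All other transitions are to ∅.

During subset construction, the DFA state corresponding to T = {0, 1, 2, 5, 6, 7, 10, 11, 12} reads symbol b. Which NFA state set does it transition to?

{0, 1, 2, 6, 7, 11, 12}

6 on b → {7}.
10 on b → {2}.
No b-transition from 0, 1, 2, 5, 7, 11, 12.
Union after reading b: {2, 7}.
Now take the lambda-closure:
From 2 via lambda: add 6, 11.
From 11 via lambda: add 0, 12.
From 12 via lambda: add 1.
No new states can be added; the closed set is {0, 1, 2, 6, 7, 11, 12}.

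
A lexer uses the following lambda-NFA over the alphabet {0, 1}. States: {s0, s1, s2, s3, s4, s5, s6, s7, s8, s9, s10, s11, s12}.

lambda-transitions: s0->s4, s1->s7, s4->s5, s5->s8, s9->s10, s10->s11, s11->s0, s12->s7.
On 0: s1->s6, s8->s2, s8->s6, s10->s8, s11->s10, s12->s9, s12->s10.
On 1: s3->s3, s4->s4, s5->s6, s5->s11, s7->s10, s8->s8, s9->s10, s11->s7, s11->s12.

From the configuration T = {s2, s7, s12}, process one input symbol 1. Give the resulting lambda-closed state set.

s7 on 1 → {s10}.
No 1-transition from s2, s12.
Union after reading 1: {s10}.
Now take the lambda-closure:
From s10 via lambda: add s11.
From s11 via lambda: add s0.
From s0 via lambda: add s4.
From s4 via lambda: add s5.
From s5 via lambda: add s8.
No new states can be added; the closed set is {s0, s4, s5, s8, s10, s11}.

{s0, s4, s5, s8, s10, s11}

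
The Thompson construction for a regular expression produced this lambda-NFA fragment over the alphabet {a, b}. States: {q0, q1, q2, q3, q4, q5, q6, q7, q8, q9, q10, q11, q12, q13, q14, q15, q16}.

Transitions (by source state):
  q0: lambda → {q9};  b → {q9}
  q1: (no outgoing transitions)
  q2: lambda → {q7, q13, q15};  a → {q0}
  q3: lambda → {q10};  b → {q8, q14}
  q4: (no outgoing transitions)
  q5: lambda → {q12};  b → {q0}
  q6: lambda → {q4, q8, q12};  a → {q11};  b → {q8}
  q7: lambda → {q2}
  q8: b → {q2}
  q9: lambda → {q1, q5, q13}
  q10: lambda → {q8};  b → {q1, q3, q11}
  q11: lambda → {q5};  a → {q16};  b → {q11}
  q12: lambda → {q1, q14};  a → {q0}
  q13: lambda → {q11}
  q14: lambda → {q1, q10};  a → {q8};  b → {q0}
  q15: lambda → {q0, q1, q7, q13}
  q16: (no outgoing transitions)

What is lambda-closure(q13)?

Start with {q13}.
From q13 via lambda: add q11.
From q11 via lambda: add q5.
From q5 via lambda: add q12.
From q12 via lambda: add q1, q14.
From q14 via lambda: add q10.
From q10 via lambda: add q8.
No new states can be added; the closed set is {q1, q5, q8, q10, q11, q12, q13, q14}.

{q1, q5, q8, q10, q11, q12, q13, q14}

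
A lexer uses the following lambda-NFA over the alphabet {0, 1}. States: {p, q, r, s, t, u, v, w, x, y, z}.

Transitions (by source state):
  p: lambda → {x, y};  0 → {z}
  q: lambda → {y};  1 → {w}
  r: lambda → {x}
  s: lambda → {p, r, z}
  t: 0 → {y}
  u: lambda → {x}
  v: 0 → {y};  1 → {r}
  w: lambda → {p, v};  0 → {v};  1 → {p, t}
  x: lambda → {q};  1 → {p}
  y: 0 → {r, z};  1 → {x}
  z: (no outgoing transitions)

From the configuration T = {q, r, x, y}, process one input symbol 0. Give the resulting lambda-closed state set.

y on 0 → {r, z}.
No 0-transition from q, r, x.
Union after reading 0: {r, z}.
Now take the lambda-closure:
From r via lambda: add x.
From x via lambda: add q.
From q via lambda: add y.
No new states can be added; the closed set is {q, r, x, y, z}.

{q, r, x, y, z}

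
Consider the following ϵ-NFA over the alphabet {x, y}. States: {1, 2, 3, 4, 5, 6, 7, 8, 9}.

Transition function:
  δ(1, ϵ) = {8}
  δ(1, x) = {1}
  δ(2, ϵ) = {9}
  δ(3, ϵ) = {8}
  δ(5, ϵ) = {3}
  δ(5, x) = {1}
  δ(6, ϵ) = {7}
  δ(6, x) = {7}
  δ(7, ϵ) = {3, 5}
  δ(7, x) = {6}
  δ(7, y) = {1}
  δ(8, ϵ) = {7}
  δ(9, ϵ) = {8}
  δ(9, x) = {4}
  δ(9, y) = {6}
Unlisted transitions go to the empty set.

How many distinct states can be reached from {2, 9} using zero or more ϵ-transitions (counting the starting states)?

6

Start with {2, 9}.
From 9 via ϵ: add 8.
From 8 via ϵ: add 7.
From 7 via ϵ: add 3, 5.
ϵ-closure = {2, 3, 5, 7, 8, 9}, which has 6 states.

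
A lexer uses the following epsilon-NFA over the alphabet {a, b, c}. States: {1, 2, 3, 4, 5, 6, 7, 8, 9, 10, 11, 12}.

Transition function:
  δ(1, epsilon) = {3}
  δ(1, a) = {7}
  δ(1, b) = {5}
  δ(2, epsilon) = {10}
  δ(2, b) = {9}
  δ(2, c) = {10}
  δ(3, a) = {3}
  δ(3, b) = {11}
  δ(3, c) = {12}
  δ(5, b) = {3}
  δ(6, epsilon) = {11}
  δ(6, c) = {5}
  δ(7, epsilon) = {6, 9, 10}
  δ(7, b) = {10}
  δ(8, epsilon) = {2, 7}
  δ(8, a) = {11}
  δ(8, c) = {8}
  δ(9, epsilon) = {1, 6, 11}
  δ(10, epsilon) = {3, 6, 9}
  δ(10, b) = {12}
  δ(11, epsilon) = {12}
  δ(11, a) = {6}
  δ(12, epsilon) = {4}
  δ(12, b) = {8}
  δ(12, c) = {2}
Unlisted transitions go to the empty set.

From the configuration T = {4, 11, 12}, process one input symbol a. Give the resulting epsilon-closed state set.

{4, 6, 11, 12}

11 on a → {6}.
No a-transition from 4, 12.
Union after reading a: {6}.
Now take the epsilon-closure:
From 6 via epsilon: add 11.
From 11 via epsilon: add 12.
From 12 via epsilon: add 4.
No new states can be added; the closed set is {4, 6, 11, 12}.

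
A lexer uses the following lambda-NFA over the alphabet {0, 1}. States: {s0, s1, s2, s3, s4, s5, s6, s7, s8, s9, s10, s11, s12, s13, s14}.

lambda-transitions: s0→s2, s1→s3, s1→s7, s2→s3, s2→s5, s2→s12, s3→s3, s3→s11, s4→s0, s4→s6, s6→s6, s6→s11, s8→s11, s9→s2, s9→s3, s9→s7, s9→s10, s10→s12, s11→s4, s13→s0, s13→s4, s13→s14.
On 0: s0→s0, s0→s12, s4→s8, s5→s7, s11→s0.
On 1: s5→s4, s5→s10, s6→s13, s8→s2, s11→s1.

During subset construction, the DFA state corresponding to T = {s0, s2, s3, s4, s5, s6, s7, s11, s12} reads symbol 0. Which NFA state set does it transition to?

s0 on 0 → {s0, s12}.
s4 on 0 → {s8}.
s5 on 0 → {s7}.
s11 on 0 → {s0}.
No 0-transition from s2, s3, s6, s7, s12.
Union after reading 0: {s0, s7, s8, s12}.
Now take the lambda-closure:
From s0 via lambda: add s2.
From s8 via lambda: add s11.
From s2 via lambda: add s3, s5.
From s11 via lambda: add s4.
From s4 via lambda: add s6.
No new states can be added; the closed set is {s0, s2, s3, s4, s5, s6, s7, s8, s11, s12}.

{s0, s2, s3, s4, s5, s6, s7, s8, s11, s12}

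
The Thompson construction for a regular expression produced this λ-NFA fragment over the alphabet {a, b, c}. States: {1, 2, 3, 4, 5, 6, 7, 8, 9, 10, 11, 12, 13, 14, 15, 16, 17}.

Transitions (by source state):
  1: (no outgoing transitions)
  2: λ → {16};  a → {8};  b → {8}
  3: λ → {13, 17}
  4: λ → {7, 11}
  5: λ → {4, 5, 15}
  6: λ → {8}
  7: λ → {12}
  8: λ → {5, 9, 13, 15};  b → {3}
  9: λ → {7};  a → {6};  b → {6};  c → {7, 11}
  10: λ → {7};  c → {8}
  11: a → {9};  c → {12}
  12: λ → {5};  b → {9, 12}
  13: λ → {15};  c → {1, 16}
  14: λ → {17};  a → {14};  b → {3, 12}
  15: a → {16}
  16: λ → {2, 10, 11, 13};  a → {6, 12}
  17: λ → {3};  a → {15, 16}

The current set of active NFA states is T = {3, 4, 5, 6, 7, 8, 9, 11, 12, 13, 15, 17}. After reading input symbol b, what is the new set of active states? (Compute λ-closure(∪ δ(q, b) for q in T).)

{3, 4, 5, 6, 7, 8, 9, 11, 12, 13, 15, 17}

8 on b → {3}.
9 on b → {6}.
12 on b → {9, 12}.
No b-transition from 3, 4, 5, 6, 7, 11, 13, 15, 17.
Union after reading b: {3, 6, 9, 12}.
Now take the λ-closure:
From 3 via λ: add 13, 17.
From 6 via λ: add 8.
From 9 via λ: add 7.
From 12 via λ: add 5.
From 5 via λ: add 4, 15.
From 4 via λ: add 11.
No new states can be added; the closed set is {3, 4, 5, 6, 7, 8, 9, 11, 12, 13, 15, 17}.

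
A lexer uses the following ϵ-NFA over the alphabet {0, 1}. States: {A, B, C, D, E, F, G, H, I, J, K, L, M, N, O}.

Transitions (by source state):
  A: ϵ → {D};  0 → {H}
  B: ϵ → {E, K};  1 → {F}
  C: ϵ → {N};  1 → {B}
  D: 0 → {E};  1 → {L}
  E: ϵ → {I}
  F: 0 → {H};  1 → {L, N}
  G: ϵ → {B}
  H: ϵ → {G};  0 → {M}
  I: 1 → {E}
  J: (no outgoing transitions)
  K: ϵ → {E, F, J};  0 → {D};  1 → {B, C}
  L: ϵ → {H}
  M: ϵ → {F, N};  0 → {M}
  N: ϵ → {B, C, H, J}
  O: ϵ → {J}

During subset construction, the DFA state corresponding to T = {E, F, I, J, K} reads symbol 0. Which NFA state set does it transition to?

{B, D, E, F, G, H, I, J, K}

F on 0 → {H}.
K on 0 → {D}.
No 0-transition from E, I, J.
Union after reading 0: {D, H}.
Now take the ϵ-closure:
From H via ϵ: add G.
From G via ϵ: add B.
From B via ϵ: add E, K.
From E via ϵ: add I.
From K via ϵ: add F, J.
No new states can be added; the closed set is {B, D, E, F, G, H, I, J, K}.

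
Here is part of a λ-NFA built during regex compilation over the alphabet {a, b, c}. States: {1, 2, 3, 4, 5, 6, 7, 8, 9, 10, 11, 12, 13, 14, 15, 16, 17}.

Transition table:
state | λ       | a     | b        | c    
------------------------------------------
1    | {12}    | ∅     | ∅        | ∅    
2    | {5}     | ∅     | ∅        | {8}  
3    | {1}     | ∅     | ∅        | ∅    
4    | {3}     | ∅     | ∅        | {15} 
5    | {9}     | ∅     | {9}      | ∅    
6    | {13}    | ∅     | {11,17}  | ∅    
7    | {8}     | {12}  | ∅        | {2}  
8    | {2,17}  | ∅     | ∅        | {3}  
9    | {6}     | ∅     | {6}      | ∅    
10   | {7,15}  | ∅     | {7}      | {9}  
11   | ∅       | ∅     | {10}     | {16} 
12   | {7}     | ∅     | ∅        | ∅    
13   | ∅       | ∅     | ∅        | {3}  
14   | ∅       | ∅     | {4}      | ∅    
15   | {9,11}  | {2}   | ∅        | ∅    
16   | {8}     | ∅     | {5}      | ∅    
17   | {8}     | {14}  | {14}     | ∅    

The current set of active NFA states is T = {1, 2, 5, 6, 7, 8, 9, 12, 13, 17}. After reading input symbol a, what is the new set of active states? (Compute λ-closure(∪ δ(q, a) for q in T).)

{2, 5, 6, 7, 8, 9, 12, 13, 14, 17}

7 on a → {12}.
17 on a → {14}.
No a-transition from 1, 2, 5, 6, 8, 9, 12, 13.
Union after reading a: {12, 14}.
Now take the λ-closure:
From 12 via λ: add 7.
From 7 via λ: add 8.
From 8 via λ: add 2, 17.
From 2 via λ: add 5.
From 5 via λ: add 9.
From 9 via λ: add 6.
From 6 via λ: add 13.
No new states can be added; the closed set is {2, 5, 6, 7, 8, 9, 12, 13, 14, 17}.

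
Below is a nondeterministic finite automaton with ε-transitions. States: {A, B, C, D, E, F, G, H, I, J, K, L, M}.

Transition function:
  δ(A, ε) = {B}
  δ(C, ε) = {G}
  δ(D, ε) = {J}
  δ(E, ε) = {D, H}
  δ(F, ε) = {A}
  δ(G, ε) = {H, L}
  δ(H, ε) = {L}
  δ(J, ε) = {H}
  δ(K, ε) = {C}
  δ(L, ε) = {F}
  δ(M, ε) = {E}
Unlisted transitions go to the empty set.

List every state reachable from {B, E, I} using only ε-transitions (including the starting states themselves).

Start with {B, E, I}.
From E via ε: add D, H.
From D via ε: add J.
From H via ε: add L.
From L via ε: add F.
From F via ε: add A.
No new states can be added; the closed set is {A, B, D, E, F, H, I, J, L}.

{A, B, D, E, F, H, I, J, L}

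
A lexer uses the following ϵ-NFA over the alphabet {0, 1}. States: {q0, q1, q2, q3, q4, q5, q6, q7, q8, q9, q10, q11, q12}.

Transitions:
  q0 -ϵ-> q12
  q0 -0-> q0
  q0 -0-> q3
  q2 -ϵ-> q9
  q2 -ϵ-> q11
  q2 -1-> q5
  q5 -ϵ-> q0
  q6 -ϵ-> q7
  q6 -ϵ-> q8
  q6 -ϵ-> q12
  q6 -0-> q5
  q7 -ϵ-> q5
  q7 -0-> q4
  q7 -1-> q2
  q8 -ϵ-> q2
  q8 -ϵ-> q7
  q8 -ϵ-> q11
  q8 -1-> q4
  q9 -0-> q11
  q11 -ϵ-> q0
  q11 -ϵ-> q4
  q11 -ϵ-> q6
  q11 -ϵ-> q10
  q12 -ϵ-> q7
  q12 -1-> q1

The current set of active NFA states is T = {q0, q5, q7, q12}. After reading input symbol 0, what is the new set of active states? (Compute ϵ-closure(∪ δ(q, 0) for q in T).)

q0 on 0 → {q0, q3}.
q7 on 0 → {q4}.
No 0-transition from q5, q12.
Union after reading 0: {q0, q3, q4}.
Now take the ϵ-closure:
From q0 via ϵ: add q12.
From q12 via ϵ: add q7.
From q7 via ϵ: add q5.
No new states can be added; the closed set is {q0, q3, q4, q5, q7, q12}.

{q0, q3, q4, q5, q7, q12}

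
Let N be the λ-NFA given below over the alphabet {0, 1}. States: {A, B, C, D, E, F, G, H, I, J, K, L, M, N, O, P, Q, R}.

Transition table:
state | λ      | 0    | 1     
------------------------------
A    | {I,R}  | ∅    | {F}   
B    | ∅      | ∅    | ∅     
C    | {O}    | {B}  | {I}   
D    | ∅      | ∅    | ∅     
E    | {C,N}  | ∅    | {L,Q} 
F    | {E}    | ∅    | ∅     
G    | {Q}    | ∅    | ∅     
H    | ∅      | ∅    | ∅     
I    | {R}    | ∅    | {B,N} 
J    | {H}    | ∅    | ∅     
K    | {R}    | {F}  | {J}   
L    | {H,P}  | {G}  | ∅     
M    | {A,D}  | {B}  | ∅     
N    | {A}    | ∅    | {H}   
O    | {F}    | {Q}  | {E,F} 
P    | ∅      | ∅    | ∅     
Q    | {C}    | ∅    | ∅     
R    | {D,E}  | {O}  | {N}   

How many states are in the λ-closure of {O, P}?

Start with {O, P}.
From O via λ: add F.
From F via λ: add E.
From E via λ: add C, N.
From N via λ: add A.
From A via λ: add I, R.
From R via λ: add D.
λ-closure = {A, C, D, E, F, I, N, O, P, R}, which has 10 states.

10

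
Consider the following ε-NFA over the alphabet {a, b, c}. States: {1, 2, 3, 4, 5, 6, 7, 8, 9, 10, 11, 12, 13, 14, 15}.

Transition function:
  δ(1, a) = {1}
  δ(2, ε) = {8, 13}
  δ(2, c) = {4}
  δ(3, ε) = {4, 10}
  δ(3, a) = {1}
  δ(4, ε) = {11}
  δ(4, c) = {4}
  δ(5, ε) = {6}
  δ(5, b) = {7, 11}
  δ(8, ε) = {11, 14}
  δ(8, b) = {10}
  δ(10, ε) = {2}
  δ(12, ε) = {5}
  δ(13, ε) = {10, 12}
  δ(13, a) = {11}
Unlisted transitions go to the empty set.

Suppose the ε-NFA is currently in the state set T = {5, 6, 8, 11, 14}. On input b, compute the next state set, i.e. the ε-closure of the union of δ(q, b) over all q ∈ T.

{2, 5, 6, 7, 8, 10, 11, 12, 13, 14}

5 on b → {7, 11}.
8 on b → {10}.
No b-transition from 6, 11, 14.
Union after reading b: {7, 10, 11}.
Now take the ε-closure:
From 10 via ε: add 2.
From 2 via ε: add 8, 13.
From 8 via ε: add 14.
From 13 via ε: add 12.
From 12 via ε: add 5.
From 5 via ε: add 6.
No new states can be added; the closed set is {2, 5, 6, 7, 8, 10, 11, 12, 13, 14}.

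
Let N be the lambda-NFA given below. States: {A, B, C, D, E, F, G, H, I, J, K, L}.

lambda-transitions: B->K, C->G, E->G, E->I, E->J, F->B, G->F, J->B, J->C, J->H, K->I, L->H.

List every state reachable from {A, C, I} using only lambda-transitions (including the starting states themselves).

Start with {A, C, I}.
From C via lambda: add G.
From G via lambda: add F.
From F via lambda: add B.
From B via lambda: add K.
No new states can be added; the closed set is {A, B, C, F, G, I, K}.

{A, B, C, F, G, I, K}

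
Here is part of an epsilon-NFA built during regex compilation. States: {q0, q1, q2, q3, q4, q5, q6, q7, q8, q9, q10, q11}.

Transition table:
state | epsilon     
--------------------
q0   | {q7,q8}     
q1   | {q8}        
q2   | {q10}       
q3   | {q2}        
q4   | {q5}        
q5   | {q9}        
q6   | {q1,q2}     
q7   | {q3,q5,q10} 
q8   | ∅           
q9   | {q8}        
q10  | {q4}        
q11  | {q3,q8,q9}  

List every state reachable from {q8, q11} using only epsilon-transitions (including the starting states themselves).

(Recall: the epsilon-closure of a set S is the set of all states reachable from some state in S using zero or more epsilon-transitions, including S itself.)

{q2, q3, q4, q5, q8, q9, q10, q11}

Start with {q8, q11}.
From q11 via epsilon: add q3, q9.
From q3 via epsilon: add q2.
From q2 via epsilon: add q10.
From q10 via epsilon: add q4.
From q4 via epsilon: add q5.
No new states can be added; the closed set is {q2, q3, q4, q5, q8, q9, q10, q11}.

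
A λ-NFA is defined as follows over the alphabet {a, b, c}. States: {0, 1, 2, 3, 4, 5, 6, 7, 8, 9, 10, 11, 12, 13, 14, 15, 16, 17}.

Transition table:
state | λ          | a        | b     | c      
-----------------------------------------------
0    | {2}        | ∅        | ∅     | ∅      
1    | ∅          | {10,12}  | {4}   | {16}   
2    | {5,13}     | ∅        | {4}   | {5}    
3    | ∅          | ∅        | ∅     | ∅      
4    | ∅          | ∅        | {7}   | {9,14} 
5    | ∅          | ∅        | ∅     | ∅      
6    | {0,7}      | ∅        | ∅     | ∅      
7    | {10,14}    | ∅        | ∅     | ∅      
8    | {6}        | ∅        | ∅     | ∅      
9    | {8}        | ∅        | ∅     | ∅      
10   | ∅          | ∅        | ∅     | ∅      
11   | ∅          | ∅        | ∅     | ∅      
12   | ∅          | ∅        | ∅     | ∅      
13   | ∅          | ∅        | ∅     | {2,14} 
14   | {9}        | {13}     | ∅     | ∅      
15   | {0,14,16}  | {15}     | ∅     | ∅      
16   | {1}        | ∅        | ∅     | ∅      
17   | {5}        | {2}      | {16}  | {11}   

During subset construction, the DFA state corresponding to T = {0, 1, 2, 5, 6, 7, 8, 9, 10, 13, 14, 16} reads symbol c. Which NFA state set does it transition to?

{0, 1, 2, 5, 6, 7, 8, 9, 10, 13, 14, 16}

1 on c → {16}.
2 on c → {5}.
13 on c → {2, 14}.
No c-transition from 0, 5, 6, 7, 8, 9, 10, 14, 16.
Union after reading c: {2, 5, 14, 16}.
Now take the λ-closure:
From 2 via λ: add 13.
From 14 via λ: add 9.
From 16 via λ: add 1.
From 9 via λ: add 8.
From 8 via λ: add 6.
From 6 via λ: add 0, 7.
From 7 via λ: add 10.
No new states can be added; the closed set is {0, 1, 2, 5, 6, 7, 8, 9, 10, 13, 14, 16}.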